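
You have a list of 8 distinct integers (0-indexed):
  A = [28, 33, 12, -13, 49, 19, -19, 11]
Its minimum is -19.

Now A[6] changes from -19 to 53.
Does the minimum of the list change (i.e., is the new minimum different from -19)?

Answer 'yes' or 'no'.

Old min = -19
Change: A[6] -19 -> 53
Changed element was the min; new min must be rechecked.
New min = -13; changed? yes

Answer: yes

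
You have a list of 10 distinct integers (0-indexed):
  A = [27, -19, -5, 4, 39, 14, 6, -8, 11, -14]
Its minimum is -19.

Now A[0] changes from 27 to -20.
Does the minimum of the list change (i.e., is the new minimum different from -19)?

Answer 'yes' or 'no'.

Answer: yes

Derivation:
Old min = -19
Change: A[0] 27 -> -20
Changed element was NOT the min; min changes only if -20 < -19.
New min = -20; changed? yes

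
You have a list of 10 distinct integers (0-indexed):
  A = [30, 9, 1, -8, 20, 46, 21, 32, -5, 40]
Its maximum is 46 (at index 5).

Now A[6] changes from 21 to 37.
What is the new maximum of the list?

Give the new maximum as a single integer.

Old max = 46 (at index 5)
Change: A[6] 21 -> 37
Changed element was NOT the old max.
  New max = max(old_max, new_val) = max(46, 37) = 46

Answer: 46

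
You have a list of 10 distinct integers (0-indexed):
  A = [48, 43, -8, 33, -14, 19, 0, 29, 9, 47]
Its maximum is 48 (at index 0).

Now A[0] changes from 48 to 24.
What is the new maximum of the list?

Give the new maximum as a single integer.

Old max = 48 (at index 0)
Change: A[0] 48 -> 24
Changed element WAS the max -> may need rescan.
  Max of remaining elements: 47
  New max = max(24, 47) = 47

Answer: 47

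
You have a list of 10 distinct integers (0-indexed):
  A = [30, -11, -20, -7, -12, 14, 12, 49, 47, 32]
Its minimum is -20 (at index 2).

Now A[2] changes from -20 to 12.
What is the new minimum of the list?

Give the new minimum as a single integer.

Answer: -12

Derivation:
Old min = -20 (at index 2)
Change: A[2] -20 -> 12
Changed element WAS the min. Need to check: is 12 still <= all others?
  Min of remaining elements: -12
  New min = min(12, -12) = -12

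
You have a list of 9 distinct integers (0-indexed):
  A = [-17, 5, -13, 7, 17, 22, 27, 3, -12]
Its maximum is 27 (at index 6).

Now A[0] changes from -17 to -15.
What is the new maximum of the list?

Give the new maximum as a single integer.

Answer: 27

Derivation:
Old max = 27 (at index 6)
Change: A[0] -17 -> -15
Changed element was NOT the old max.
  New max = max(old_max, new_val) = max(27, -15) = 27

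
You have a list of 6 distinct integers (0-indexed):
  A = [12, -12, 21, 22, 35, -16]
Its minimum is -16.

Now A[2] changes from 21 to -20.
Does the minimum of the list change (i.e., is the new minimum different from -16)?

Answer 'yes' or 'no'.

Answer: yes

Derivation:
Old min = -16
Change: A[2] 21 -> -20
Changed element was NOT the min; min changes only if -20 < -16.
New min = -20; changed? yes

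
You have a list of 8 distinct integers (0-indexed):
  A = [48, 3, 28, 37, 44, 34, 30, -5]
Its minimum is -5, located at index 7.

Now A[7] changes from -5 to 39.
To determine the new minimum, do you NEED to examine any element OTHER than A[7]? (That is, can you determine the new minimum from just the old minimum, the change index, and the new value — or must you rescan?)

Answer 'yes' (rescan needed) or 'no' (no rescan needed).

Old min = -5 at index 7
Change at index 7: -5 -> 39
Index 7 WAS the min and new value 39 > old min -5. Must rescan other elements to find the new min.
Needs rescan: yes

Answer: yes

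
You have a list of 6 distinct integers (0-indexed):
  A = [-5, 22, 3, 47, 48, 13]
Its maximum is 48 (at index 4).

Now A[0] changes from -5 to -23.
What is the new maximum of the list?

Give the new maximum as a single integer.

Old max = 48 (at index 4)
Change: A[0] -5 -> -23
Changed element was NOT the old max.
  New max = max(old_max, new_val) = max(48, -23) = 48

Answer: 48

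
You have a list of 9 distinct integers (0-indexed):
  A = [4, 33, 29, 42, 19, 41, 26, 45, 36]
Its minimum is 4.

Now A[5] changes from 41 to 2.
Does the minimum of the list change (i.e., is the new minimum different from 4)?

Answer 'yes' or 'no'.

Answer: yes

Derivation:
Old min = 4
Change: A[5] 41 -> 2
Changed element was NOT the min; min changes only if 2 < 4.
New min = 2; changed? yes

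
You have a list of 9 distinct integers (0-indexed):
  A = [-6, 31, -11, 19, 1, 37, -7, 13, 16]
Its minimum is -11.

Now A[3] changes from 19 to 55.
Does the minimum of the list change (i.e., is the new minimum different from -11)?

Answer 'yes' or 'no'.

Answer: no

Derivation:
Old min = -11
Change: A[3] 19 -> 55
Changed element was NOT the min; min changes only if 55 < -11.
New min = -11; changed? no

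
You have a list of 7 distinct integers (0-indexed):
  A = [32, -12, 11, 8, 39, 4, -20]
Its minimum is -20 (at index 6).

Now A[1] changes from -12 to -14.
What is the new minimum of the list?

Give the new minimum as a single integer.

Answer: -20

Derivation:
Old min = -20 (at index 6)
Change: A[1] -12 -> -14
Changed element was NOT the old min.
  New min = min(old_min, new_val) = min(-20, -14) = -20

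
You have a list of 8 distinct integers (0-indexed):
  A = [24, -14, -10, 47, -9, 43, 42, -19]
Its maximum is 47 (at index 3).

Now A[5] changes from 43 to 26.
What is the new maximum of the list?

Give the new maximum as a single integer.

Old max = 47 (at index 3)
Change: A[5] 43 -> 26
Changed element was NOT the old max.
  New max = max(old_max, new_val) = max(47, 26) = 47

Answer: 47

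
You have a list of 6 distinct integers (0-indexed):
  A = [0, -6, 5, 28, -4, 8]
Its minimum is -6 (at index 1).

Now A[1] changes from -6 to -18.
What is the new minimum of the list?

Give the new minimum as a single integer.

Old min = -6 (at index 1)
Change: A[1] -6 -> -18
Changed element WAS the min. Need to check: is -18 still <= all others?
  Min of remaining elements: -4
  New min = min(-18, -4) = -18

Answer: -18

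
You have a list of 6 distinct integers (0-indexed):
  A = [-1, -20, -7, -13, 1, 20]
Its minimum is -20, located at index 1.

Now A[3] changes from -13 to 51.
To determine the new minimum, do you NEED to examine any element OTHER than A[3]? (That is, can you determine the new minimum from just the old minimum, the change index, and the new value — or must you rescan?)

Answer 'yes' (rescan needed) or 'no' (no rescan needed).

Old min = -20 at index 1
Change at index 3: -13 -> 51
Index 3 was NOT the min. New min = min(-20, 51). No rescan of other elements needed.
Needs rescan: no

Answer: no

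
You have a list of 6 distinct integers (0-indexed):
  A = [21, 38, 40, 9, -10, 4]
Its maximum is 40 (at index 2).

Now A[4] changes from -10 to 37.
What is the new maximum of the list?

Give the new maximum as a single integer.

Answer: 40

Derivation:
Old max = 40 (at index 2)
Change: A[4] -10 -> 37
Changed element was NOT the old max.
  New max = max(old_max, new_val) = max(40, 37) = 40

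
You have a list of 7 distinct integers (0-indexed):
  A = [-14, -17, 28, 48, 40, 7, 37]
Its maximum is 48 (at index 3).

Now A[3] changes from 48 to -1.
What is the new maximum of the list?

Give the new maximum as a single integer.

Answer: 40

Derivation:
Old max = 48 (at index 3)
Change: A[3] 48 -> -1
Changed element WAS the max -> may need rescan.
  Max of remaining elements: 40
  New max = max(-1, 40) = 40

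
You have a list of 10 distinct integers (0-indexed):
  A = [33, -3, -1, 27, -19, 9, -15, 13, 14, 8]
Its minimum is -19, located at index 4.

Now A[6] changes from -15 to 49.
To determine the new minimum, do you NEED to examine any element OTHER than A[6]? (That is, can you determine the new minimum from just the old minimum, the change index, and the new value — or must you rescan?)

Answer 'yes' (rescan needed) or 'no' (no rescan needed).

Answer: no

Derivation:
Old min = -19 at index 4
Change at index 6: -15 -> 49
Index 6 was NOT the min. New min = min(-19, 49). No rescan of other elements needed.
Needs rescan: no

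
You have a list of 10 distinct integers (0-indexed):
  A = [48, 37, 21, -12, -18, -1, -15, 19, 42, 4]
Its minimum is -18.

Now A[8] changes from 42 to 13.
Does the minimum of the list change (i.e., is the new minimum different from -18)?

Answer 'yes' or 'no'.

Answer: no

Derivation:
Old min = -18
Change: A[8] 42 -> 13
Changed element was NOT the min; min changes only if 13 < -18.
New min = -18; changed? no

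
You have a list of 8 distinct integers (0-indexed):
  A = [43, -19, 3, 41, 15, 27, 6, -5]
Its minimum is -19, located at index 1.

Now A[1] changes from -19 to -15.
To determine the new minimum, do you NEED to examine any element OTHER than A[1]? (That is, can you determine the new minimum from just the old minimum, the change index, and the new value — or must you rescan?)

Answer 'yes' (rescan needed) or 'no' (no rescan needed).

Old min = -19 at index 1
Change at index 1: -19 -> -15
Index 1 WAS the min and new value -15 > old min -19. Must rescan other elements to find the new min.
Needs rescan: yes

Answer: yes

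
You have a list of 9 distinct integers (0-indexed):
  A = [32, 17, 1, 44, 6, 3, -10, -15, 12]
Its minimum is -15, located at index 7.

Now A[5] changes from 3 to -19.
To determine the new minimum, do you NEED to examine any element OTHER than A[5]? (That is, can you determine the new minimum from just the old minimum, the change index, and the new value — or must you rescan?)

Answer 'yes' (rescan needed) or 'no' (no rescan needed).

Old min = -15 at index 7
Change at index 5: 3 -> -19
Index 5 was NOT the min. New min = min(-15, -19). No rescan of other elements needed.
Needs rescan: no

Answer: no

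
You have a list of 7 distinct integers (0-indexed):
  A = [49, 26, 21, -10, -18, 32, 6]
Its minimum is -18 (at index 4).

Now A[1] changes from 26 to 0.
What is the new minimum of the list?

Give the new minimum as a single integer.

Answer: -18

Derivation:
Old min = -18 (at index 4)
Change: A[1] 26 -> 0
Changed element was NOT the old min.
  New min = min(old_min, new_val) = min(-18, 0) = -18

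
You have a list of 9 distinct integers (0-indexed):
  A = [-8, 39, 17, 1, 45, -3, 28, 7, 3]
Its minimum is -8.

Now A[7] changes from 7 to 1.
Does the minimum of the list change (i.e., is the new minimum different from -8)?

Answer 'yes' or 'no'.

Answer: no

Derivation:
Old min = -8
Change: A[7] 7 -> 1
Changed element was NOT the min; min changes only if 1 < -8.
New min = -8; changed? no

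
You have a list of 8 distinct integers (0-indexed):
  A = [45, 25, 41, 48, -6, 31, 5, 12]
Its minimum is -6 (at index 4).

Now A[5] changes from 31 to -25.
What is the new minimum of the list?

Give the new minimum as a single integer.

Answer: -25

Derivation:
Old min = -6 (at index 4)
Change: A[5] 31 -> -25
Changed element was NOT the old min.
  New min = min(old_min, new_val) = min(-6, -25) = -25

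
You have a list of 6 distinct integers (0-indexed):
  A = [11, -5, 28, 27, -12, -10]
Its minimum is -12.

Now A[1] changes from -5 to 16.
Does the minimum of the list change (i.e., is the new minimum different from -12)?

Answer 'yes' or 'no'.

Answer: no

Derivation:
Old min = -12
Change: A[1] -5 -> 16
Changed element was NOT the min; min changes only if 16 < -12.
New min = -12; changed? no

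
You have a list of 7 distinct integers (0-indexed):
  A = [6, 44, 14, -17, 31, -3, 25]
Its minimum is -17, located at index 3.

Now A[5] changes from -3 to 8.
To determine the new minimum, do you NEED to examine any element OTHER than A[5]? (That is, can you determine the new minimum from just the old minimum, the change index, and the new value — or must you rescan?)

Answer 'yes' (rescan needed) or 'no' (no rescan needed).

Old min = -17 at index 3
Change at index 5: -3 -> 8
Index 5 was NOT the min. New min = min(-17, 8). No rescan of other elements needed.
Needs rescan: no

Answer: no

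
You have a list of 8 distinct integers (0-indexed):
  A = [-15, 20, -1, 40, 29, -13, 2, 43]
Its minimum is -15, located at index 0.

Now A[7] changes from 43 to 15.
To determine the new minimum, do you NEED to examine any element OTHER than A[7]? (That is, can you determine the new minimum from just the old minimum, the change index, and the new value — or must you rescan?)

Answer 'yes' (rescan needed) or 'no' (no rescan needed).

Old min = -15 at index 0
Change at index 7: 43 -> 15
Index 7 was NOT the min. New min = min(-15, 15). No rescan of other elements needed.
Needs rescan: no

Answer: no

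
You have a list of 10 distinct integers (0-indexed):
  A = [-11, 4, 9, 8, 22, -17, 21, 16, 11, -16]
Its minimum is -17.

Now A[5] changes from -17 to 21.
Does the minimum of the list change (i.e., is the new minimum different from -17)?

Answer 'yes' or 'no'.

Answer: yes

Derivation:
Old min = -17
Change: A[5] -17 -> 21
Changed element was the min; new min must be rechecked.
New min = -16; changed? yes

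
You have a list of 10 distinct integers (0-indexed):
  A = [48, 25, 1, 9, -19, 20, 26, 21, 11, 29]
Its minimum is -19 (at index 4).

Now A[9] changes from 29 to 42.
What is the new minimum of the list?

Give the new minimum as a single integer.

Old min = -19 (at index 4)
Change: A[9] 29 -> 42
Changed element was NOT the old min.
  New min = min(old_min, new_val) = min(-19, 42) = -19

Answer: -19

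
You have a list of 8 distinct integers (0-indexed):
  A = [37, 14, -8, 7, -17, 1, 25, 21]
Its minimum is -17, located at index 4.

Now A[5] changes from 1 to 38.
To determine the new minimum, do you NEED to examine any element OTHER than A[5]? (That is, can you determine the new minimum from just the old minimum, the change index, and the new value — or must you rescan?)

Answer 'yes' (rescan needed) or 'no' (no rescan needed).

Answer: no

Derivation:
Old min = -17 at index 4
Change at index 5: 1 -> 38
Index 5 was NOT the min. New min = min(-17, 38). No rescan of other elements needed.
Needs rescan: no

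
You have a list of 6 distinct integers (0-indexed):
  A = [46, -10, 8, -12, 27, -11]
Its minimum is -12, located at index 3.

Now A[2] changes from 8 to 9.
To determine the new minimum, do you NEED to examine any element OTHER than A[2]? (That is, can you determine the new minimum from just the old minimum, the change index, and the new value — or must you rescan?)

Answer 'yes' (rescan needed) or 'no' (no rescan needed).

Answer: no

Derivation:
Old min = -12 at index 3
Change at index 2: 8 -> 9
Index 2 was NOT the min. New min = min(-12, 9). No rescan of other elements needed.
Needs rescan: no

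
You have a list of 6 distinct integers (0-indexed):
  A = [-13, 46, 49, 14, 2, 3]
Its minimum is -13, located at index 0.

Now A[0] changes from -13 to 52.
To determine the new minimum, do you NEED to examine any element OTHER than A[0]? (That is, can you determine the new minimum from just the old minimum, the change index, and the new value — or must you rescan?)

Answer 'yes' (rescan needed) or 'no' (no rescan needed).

Old min = -13 at index 0
Change at index 0: -13 -> 52
Index 0 WAS the min and new value 52 > old min -13. Must rescan other elements to find the new min.
Needs rescan: yes

Answer: yes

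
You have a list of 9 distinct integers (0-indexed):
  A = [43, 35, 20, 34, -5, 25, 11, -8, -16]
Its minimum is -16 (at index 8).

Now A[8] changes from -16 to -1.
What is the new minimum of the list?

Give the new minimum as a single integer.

Old min = -16 (at index 8)
Change: A[8] -16 -> -1
Changed element WAS the min. Need to check: is -1 still <= all others?
  Min of remaining elements: -8
  New min = min(-1, -8) = -8

Answer: -8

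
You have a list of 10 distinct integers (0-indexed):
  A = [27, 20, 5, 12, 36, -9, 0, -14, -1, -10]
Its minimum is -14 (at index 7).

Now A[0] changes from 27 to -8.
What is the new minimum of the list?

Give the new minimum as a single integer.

Answer: -14

Derivation:
Old min = -14 (at index 7)
Change: A[0] 27 -> -8
Changed element was NOT the old min.
  New min = min(old_min, new_val) = min(-14, -8) = -14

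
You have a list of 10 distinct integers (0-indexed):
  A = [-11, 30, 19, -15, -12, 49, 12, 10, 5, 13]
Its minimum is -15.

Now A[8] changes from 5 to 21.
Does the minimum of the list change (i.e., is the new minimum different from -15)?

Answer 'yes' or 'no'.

Old min = -15
Change: A[8] 5 -> 21
Changed element was NOT the min; min changes only if 21 < -15.
New min = -15; changed? no

Answer: no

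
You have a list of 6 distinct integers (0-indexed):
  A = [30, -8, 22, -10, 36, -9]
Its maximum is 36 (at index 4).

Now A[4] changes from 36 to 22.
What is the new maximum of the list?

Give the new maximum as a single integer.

Answer: 30

Derivation:
Old max = 36 (at index 4)
Change: A[4] 36 -> 22
Changed element WAS the max -> may need rescan.
  Max of remaining elements: 30
  New max = max(22, 30) = 30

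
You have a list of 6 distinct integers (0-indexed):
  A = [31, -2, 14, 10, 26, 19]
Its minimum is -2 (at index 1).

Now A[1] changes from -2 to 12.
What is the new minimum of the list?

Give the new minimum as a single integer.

Old min = -2 (at index 1)
Change: A[1] -2 -> 12
Changed element WAS the min. Need to check: is 12 still <= all others?
  Min of remaining elements: 10
  New min = min(12, 10) = 10

Answer: 10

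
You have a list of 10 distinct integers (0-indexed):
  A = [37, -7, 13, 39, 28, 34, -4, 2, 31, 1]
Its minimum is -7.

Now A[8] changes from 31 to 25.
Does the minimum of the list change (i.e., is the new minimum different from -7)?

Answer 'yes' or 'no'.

Answer: no

Derivation:
Old min = -7
Change: A[8] 31 -> 25
Changed element was NOT the min; min changes only if 25 < -7.
New min = -7; changed? no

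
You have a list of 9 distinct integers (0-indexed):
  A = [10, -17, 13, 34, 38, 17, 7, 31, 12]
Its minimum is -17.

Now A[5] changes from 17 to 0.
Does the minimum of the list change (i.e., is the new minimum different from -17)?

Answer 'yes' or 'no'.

Answer: no

Derivation:
Old min = -17
Change: A[5] 17 -> 0
Changed element was NOT the min; min changes only if 0 < -17.
New min = -17; changed? no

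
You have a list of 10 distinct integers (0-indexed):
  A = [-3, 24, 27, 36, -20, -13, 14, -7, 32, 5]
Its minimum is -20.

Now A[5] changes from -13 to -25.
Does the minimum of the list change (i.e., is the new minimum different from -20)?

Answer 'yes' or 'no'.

Old min = -20
Change: A[5] -13 -> -25
Changed element was NOT the min; min changes only if -25 < -20.
New min = -25; changed? yes

Answer: yes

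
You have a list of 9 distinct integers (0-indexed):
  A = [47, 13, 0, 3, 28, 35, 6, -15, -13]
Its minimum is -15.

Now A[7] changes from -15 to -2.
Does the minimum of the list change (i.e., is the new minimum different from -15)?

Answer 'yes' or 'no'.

Answer: yes

Derivation:
Old min = -15
Change: A[7] -15 -> -2
Changed element was the min; new min must be rechecked.
New min = -13; changed? yes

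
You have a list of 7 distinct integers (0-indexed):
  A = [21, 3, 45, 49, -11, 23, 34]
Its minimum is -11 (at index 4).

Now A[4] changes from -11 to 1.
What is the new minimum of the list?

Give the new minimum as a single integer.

Old min = -11 (at index 4)
Change: A[4] -11 -> 1
Changed element WAS the min. Need to check: is 1 still <= all others?
  Min of remaining elements: 3
  New min = min(1, 3) = 1

Answer: 1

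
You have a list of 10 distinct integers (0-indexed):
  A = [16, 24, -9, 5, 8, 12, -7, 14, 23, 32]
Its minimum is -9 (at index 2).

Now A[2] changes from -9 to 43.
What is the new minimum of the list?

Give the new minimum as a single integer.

Answer: -7

Derivation:
Old min = -9 (at index 2)
Change: A[2] -9 -> 43
Changed element WAS the min. Need to check: is 43 still <= all others?
  Min of remaining elements: -7
  New min = min(43, -7) = -7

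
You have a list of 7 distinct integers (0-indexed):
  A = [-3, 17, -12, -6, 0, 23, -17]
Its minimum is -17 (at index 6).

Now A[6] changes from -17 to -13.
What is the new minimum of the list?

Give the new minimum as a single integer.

Old min = -17 (at index 6)
Change: A[6] -17 -> -13
Changed element WAS the min. Need to check: is -13 still <= all others?
  Min of remaining elements: -12
  New min = min(-13, -12) = -13

Answer: -13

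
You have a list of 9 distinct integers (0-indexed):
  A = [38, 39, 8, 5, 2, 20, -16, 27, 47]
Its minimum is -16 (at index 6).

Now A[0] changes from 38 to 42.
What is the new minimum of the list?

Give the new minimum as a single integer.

Old min = -16 (at index 6)
Change: A[0] 38 -> 42
Changed element was NOT the old min.
  New min = min(old_min, new_val) = min(-16, 42) = -16

Answer: -16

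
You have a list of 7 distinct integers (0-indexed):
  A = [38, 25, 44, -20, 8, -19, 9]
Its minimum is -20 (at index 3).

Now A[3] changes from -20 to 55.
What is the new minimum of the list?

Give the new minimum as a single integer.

Answer: -19

Derivation:
Old min = -20 (at index 3)
Change: A[3] -20 -> 55
Changed element WAS the min. Need to check: is 55 still <= all others?
  Min of remaining elements: -19
  New min = min(55, -19) = -19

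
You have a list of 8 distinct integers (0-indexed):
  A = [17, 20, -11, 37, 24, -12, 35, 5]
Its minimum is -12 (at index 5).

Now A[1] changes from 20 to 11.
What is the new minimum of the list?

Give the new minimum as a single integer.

Old min = -12 (at index 5)
Change: A[1] 20 -> 11
Changed element was NOT the old min.
  New min = min(old_min, new_val) = min(-12, 11) = -12

Answer: -12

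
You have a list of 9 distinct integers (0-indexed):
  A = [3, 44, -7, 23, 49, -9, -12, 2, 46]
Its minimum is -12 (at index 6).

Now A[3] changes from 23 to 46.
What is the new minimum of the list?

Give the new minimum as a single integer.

Old min = -12 (at index 6)
Change: A[3] 23 -> 46
Changed element was NOT the old min.
  New min = min(old_min, new_val) = min(-12, 46) = -12

Answer: -12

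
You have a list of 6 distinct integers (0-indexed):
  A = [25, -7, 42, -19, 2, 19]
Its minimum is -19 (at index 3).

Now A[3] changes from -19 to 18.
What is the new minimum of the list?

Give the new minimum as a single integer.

Answer: -7

Derivation:
Old min = -19 (at index 3)
Change: A[3] -19 -> 18
Changed element WAS the min. Need to check: is 18 still <= all others?
  Min of remaining elements: -7
  New min = min(18, -7) = -7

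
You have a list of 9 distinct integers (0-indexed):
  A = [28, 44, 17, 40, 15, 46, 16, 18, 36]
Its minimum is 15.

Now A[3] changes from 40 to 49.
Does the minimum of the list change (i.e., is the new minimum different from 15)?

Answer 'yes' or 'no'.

Answer: no

Derivation:
Old min = 15
Change: A[3] 40 -> 49
Changed element was NOT the min; min changes only if 49 < 15.
New min = 15; changed? no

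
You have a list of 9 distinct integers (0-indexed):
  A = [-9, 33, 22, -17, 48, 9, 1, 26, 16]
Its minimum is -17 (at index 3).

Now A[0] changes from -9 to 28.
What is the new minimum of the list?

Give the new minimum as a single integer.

Old min = -17 (at index 3)
Change: A[0] -9 -> 28
Changed element was NOT the old min.
  New min = min(old_min, new_val) = min(-17, 28) = -17

Answer: -17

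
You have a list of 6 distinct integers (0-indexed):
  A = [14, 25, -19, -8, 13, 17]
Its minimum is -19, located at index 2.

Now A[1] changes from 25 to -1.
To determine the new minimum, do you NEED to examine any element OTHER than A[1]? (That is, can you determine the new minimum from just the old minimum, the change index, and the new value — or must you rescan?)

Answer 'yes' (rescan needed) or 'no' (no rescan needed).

Answer: no

Derivation:
Old min = -19 at index 2
Change at index 1: 25 -> -1
Index 1 was NOT the min. New min = min(-19, -1). No rescan of other elements needed.
Needs rescan: no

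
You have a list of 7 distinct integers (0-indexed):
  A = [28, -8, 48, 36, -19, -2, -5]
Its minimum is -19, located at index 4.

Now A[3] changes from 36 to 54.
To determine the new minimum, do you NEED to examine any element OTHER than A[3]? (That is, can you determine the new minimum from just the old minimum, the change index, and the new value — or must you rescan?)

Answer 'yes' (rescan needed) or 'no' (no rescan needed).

Answer: no

Derivation:
Old min = -19 at index 4
Change at index 3: 36 -> 54
Index 3 was NOT the min. New min = min(-19, 54). No rescan of other elements needed.
Needs rescan: no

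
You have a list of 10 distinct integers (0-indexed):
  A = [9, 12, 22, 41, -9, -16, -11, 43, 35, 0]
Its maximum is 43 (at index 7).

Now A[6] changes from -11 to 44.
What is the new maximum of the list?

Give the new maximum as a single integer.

Answer: 44

Derivation:
Old max = 43 (at index 7)
Change: A[6] -11 -> 44
Changed element was NOT the old max.
  New max = max(old_max, new_val) = max(43, 44) = 44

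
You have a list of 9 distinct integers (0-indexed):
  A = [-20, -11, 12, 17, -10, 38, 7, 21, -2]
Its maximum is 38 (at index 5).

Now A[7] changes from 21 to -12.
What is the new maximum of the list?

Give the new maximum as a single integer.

Old max = 38 (at index 5)
Change: A[7] 21 -> -12
Changed element was NOT the old max.
  New max = max(old_max, new_val) = max(38, -12) = 38

Answer: 38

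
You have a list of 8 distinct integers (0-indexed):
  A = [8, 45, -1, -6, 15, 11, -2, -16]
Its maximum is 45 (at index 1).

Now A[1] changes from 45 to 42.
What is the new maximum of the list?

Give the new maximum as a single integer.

Answer: 42

Derivation:
Old max = 45 (at index 1)
Change: A[1] 45 -> 42
Changed element WAS the max -> may need rescan.
  Max of remaining elements: 15
  New max = max(42, 15) = 42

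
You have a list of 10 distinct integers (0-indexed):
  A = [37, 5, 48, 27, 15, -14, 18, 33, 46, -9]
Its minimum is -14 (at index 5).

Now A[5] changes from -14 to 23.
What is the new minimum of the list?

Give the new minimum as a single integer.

Answer: -9

Derivation:
Old min = -14 (at index 5)
Change: A[5] -14 -> 23
Changed element WAS the min. Need to check: is 23 still <= all others?
  Min of remaining elements: -9
  New min = min(23, -9) = -9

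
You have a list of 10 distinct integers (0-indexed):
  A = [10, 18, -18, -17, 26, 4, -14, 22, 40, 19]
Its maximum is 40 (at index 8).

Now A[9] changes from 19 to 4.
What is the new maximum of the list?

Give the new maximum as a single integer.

Answer: 40

Derivation:
Old max = 40 (at index 8)
Change: A[9] 19 -> 4
Changed element was NOT the old max.
  New max = max(old_max, new_val) = max(40, 4) = 40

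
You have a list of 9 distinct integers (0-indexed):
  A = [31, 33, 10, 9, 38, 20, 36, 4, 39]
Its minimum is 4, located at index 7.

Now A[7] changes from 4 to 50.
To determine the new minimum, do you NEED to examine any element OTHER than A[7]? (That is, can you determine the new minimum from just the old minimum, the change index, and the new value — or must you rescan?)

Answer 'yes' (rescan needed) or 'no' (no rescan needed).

Answer: yes

Derivation:
Old min = 4 at index 7
Change at index 7: 4 -> 50
Index 7 WAS the min and new value 50 > old min 4. Must rescan other elements to find the new min.
Needs rescan: yes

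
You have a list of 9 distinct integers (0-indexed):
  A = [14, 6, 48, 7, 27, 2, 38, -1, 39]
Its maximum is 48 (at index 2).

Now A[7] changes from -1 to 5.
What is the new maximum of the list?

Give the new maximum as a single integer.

Answer: 48

Derivation:
Old max = 48 (at index 2)
Change: A[7] -1 -> 5
Changed element was NOT the old max.
  New max = max(old_max, new_val) = max(48, 5) = 48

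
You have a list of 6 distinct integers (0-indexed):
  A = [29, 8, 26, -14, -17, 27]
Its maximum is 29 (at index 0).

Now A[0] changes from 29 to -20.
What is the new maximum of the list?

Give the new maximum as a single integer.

Old max = 29 (at index 0)
Change: A[0] 29 -> -20
Changed element WAS the max -> may need rescan.
  Max of remaining elements: 27
  New max = max(-20, 27) = 27

Answer: 27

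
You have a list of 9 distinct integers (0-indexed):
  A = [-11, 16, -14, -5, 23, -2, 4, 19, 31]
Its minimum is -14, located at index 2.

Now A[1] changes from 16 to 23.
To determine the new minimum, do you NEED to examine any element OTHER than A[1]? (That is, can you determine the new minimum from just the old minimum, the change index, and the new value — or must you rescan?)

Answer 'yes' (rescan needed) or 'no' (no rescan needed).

Old min = -14 at index 2
Change at index 1: 16 -> 23
Index 1 was NOT the min. New min = min(-14, 23). No rescan of other elements needed.
Needs rescan: no

Answer: no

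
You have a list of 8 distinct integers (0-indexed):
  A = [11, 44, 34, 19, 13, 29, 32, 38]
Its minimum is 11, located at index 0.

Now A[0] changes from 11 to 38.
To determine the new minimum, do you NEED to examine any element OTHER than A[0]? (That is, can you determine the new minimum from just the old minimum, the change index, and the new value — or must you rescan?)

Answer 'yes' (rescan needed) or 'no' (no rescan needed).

Old min = 11 at index 0
Change at index 0: 11 -> 38
Index 0 WAS the min and new value 38 > old min 11. Must rescan other elements to find the new min.
Needs rescan: yes

Answer: yes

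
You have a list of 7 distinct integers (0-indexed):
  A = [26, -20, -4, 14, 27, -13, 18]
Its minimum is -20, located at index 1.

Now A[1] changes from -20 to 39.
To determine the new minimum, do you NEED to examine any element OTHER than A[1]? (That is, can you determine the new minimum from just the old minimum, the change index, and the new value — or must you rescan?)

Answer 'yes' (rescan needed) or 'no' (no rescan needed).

Old min = -20 at index 1
Change at index 1: -20 -> 39
Index 1 WAS the min and new value 39 > old min -20. Must rescan other elements to find the new min.
Needs rescan: yes

Answer: yes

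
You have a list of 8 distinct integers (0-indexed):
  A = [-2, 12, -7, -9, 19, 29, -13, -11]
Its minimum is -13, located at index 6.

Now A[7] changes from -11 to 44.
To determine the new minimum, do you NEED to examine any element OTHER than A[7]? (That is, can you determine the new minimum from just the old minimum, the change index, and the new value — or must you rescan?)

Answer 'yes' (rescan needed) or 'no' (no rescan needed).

Answer: no

Derivation:
Old min = -13 at index 6
Change at index 7: -11 -> 44
Index 7 was NOT the min. New min = min(-13, 44). No rescan of other elements needed.
Needs rescan: no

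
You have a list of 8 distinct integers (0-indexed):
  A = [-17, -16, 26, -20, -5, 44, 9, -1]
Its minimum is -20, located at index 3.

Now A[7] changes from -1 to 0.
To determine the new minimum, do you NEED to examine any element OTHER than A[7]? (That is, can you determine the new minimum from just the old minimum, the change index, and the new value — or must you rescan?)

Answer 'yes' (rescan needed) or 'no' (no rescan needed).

Answer: no

Derivation:
Old min = -20 at index 3
Change at index 7: -1 -> 0
Index 7 was NOT the min. New min = min(-20, 0). No rescan of other elements needed.
Needs rescan: no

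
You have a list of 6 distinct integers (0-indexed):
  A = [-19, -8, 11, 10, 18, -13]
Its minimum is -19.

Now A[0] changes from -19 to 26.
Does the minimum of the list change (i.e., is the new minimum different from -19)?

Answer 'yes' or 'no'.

Answer: yes

Derivation:
Old min = -19
Change: A[0] -19 -> 26
Changed element was the min; new min must be rechecked.
New min = -13; changed? yes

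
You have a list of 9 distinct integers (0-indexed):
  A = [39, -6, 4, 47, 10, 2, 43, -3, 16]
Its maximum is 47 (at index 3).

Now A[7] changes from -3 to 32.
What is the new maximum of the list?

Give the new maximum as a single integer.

Old max = 47 (at index 3)
Change: A[7] -3 -> 32
Changed element was NOT the old max.
  New max = max(old_max, new_val) = max(47, 32) = 47

Answer: 47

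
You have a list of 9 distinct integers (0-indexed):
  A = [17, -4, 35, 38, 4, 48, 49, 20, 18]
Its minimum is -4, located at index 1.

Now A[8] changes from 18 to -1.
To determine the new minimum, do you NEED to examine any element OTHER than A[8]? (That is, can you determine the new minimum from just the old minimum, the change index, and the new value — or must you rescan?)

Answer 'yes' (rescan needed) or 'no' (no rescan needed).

Old min = -4 at index 1
Change at index 8: 18 -> -1
Index 8 was NOT the min. New min = min(-4, -1). No rescan of other elements needed.
Needs rescan: no

Answer: no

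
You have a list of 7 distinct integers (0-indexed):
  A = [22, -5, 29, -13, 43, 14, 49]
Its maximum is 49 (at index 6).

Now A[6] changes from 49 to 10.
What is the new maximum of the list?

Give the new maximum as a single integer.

Old max = 49 (at index 6)
Change: A[6] 49 -> 10
Changed element WAS the max -> may need rescan.
  Max of remaining elements: 43
  New max = max(10, 43) = 43

Answer: 43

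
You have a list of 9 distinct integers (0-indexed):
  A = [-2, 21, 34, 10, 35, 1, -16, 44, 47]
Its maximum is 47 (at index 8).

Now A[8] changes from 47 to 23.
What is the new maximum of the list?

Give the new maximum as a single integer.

Answer: 44

Derivation:
Old max = 47 (at index 8)
Change: A[8] 47 -> 23
Changed element WAS the max -> may need rescan.
  Max of remaining elements: 44
  New max = max(23, 44) = 44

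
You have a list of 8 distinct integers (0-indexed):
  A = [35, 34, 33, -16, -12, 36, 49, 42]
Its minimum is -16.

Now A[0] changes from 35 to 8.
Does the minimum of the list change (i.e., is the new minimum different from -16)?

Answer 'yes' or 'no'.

Old min = -16
Change: A[0] 35 -> 8
Changed element was NOT the min; min changes only if 8 < -16.
New min = -16; changed? no

Answer: no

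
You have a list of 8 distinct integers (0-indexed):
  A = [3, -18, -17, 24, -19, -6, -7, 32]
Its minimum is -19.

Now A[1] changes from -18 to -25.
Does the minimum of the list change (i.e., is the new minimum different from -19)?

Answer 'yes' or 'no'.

Old min = -19
Change: A[1] -18 -> -25
Changed element was NOT the min; min changes only if -25 < -19.
New min = -25; changed? yes

Answer: yes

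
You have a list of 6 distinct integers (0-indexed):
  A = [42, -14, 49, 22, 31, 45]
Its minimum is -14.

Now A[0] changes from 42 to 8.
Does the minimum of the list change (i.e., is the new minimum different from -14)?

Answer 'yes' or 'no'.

Old min = -14
Change: A[0] 42 -> 8
Changed element was NOT the min; min changes only if 8 < -14.
New min = -14; changed? no

Answer: no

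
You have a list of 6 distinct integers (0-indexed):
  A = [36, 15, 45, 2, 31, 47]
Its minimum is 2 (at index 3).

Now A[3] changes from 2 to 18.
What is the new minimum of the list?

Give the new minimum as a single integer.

Answer: 15

Derivation:
Old min = 2 (at index 3)
Change: A[3] 2 -> 18
Changed element WAS the min. Need to check: is 18 still <= all others?
  Min of remaining elements: 15
  New min = min(18, 15) = 15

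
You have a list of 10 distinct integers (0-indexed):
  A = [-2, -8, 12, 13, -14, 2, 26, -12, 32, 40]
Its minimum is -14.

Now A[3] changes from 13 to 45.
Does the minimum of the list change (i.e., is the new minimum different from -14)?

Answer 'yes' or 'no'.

Answer: no

Derivation:
Old min = -14
Change: A[3] 13 -> 45
Changed element was NOT the min; min changes only if 45 < -14.
New min = -14; changed? no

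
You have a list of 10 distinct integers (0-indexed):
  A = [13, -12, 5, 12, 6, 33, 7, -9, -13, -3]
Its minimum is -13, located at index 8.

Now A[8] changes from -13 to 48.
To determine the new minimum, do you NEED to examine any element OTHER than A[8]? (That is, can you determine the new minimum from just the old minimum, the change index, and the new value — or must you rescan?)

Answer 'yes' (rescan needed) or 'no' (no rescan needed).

Old min = -13 at index 8
Change at index 8: -13 -> 48
Index 8 WAS the min and new value 48 > old min -13. Must rescan other elements to find the new min.
Needs rescan: yes

Answer: yes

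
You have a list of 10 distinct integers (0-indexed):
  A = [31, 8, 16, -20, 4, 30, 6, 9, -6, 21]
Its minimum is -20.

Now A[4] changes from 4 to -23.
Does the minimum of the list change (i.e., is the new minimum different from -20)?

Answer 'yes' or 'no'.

Answer: yes

Derivation:
Old min = -20
Change: A[4] 4 -> -23
Changed element was NOT the min; min changes only if -23 < -20.
New min = -23; changed? yes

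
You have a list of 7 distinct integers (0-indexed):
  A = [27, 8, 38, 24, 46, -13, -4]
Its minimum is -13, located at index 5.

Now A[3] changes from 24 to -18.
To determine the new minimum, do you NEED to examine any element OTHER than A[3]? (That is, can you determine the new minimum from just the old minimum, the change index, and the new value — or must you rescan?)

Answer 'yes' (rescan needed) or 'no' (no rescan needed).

Old min = -13 at index 5
Change at index 3: 24 -> -18
Index 3 was NOT the min. New min = min(-13, -18). No rescan of other elements needed.
Needs rescan: no

Answer: no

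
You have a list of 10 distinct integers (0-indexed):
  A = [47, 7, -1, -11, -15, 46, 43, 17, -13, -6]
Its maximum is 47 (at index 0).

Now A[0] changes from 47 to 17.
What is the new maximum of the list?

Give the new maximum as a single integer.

Old max = 47 (at index 0)
Change: A[0] 47 -> 17
Changed element WAS the max -> may need rescan.
  Max of remaining elements: 46
  New max = max(17, 46) = 46

Answer: 46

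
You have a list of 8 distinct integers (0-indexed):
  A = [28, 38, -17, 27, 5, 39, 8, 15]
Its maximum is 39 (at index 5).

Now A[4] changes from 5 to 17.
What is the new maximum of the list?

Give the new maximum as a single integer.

Old max = 39 (at index 5)
Change: A[4] 5 -> 17
Changed element was NOT the old max.
  New max = max(old_max, new_val) = max(39, 17) = 39

Answer: 39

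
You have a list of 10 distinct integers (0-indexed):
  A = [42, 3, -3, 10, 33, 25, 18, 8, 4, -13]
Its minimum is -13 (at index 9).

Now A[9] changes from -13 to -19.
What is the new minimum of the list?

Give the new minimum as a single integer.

Answer: -19

Derivation:
Old min = -13 (at index 9)
Change: A[9] -13 -> -19
Changed element WAS the min. Need to check: is -19 still <= all others?
  Min of remaining elements: -3
  New min = min(-19, -3) = -19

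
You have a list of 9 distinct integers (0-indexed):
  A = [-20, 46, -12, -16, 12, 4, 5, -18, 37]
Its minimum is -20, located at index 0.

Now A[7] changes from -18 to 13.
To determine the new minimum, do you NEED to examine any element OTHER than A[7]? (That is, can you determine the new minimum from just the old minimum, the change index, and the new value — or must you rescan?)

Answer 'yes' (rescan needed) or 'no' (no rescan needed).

Old min = -20 at index 0
Change at index 7: -18 -> 13
Index 7 was NOT the min. New min = min(-20, 13). No rescan of other elements needed.
Needs rescan: no

Answer: no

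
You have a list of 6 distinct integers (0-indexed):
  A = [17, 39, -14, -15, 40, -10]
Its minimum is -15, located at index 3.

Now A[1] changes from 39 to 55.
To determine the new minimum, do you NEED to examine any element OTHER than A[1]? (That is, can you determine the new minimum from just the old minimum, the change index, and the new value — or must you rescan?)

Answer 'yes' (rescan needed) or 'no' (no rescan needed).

Old min = -15 at index 3
Change at index 1: 39 -> 55
Index 1 was NOT the min. New min = min(-15, 55). No rescan of other elements needed.
Needs rescan: no

Answer: no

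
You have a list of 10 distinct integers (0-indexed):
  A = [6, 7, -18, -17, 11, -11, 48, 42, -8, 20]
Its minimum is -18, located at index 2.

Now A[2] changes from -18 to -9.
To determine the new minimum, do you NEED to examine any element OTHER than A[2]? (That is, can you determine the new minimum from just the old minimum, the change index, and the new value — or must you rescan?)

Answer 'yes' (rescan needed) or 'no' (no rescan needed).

Old min = -18 at index 2
Change at index 2: -18 -> -9
Index 2 WAS the min and new value -9 > old min -18. Must rescan other elements to find the new min.
Needs rescan: yes

Answer: yes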